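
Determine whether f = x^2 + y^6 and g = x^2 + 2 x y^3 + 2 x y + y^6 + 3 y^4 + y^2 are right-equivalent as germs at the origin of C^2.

No.

The Hessian of f at 0 is [[2, 0], [0, 0]] with rank 1, so corank 1. A Groebner basis of the Jacobian ideal J(f) in C{x,y} is {y^5, x}; counting standard monomials gives mu = 5. Corank 1: A-series; mu = 5 gives A_5. The Hessian of g at 0 is [[2, 2], [2, 2]] with rank 1, so corank 1. A Groebner basis of the Jacobian ideal J(g) in C{x,y} is {y^3, x + y}; counting standard monomials gives mu = 3. Corank 1: A-series; mu = 3 gives A_3. f is A_5 but g is A_3, hence not right-equivalent.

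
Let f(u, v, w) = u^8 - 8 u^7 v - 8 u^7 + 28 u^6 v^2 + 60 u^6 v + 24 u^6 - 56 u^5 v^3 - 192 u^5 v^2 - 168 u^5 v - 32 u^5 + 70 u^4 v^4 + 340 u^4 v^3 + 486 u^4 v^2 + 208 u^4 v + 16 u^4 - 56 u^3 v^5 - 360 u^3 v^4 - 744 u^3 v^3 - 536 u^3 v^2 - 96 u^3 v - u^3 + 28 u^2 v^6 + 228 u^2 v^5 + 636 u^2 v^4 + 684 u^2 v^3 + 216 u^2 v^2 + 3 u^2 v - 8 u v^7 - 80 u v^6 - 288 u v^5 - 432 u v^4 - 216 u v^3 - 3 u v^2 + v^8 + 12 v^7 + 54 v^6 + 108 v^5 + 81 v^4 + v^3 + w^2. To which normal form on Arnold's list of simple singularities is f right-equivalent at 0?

E6

The Hessian of f at 0 has rank 1. Corank 2; j^3 = -(u - v)^3 is a perfect cube, so E-series; the 4-jet and mu = 6 give E_6.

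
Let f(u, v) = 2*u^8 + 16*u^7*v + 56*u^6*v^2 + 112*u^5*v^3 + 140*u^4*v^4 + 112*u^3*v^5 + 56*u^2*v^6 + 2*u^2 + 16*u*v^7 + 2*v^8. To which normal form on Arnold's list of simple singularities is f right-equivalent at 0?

The Hessian of f at 0 is [[4, 0], [0, 0]] with rank 1, so corank 1. A Groebner basis of the Jacobian ideal J(f) in C{u,v} is {v^7, u}; counting standard monomials gives mu = 7. Corank 1: A-series; mu = 7 gives A_7.

A_7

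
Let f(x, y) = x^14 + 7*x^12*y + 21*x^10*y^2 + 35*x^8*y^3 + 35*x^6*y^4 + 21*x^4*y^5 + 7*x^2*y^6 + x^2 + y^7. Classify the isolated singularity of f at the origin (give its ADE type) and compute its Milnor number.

Type A6, Milnor number mu = 6.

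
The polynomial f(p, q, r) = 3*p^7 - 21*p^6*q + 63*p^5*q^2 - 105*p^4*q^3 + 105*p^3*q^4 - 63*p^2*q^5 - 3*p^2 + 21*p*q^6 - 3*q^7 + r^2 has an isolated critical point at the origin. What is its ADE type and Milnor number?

Type A6, Milnor number mu = 6.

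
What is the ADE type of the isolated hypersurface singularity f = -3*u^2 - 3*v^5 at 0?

A_{4}

The Hessian of f at 0 is [[-6, 0], [0, 0]] with rank 1, so corank 1. A Groebner basis of the Jacobian ideal J(f) in C{u,v} is {v^4, u}; counting standard monomials gives mu = 4. Corank 1: A-series; mu = 4 gives A_4.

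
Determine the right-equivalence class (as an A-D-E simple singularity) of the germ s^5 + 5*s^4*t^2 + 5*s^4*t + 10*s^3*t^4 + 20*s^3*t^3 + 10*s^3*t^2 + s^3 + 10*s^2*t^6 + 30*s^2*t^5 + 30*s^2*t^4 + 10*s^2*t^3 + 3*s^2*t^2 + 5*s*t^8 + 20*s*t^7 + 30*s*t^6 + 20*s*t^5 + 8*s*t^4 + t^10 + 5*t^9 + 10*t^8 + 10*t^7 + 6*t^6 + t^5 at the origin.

E_{8}

The Hessian of f at 0 has rank 0. Corank 2; j^3 = s^3 is a perfect cube, so E-series; the 5-jet and mu = 8 give E_8.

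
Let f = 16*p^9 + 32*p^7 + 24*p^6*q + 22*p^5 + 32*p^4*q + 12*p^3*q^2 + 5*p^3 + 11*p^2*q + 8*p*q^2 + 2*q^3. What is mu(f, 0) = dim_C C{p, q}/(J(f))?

The Hessian of f at 0 has rank 0. Corank 2; j^3 = (p + q)*(5*p^2 + 6*p*q + 2*q^2) splits into three distinct lines over C (the quadratic factor has nonzero discriminant), so D_4.

4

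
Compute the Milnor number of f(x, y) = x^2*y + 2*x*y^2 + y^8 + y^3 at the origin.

9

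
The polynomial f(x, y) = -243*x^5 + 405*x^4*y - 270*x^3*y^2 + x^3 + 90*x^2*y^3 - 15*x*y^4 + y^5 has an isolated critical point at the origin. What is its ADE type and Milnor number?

The Hessian of f at 0 has rank 0. Corank 2; j^3 = x^3 is a perfect cube, so E-series; the 5-jet and mu = 8 give E_8.

Type E8, Milnor number mu = 8.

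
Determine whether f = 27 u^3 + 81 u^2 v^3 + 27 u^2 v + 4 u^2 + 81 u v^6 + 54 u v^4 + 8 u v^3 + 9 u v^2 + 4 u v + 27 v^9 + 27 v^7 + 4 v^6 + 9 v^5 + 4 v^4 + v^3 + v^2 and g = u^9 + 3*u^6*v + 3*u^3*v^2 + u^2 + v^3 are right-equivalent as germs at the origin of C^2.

The Hessian of f at 0 is [[8, 4], [4, 2]] with rank 1, so corank 1. A Groebner basis of the Jacobian ideal J(f) in C{u,v} is {v^2, u + v/2}; counting standard monomials gives mu = 2. Corank 1: A-series; mu = 2 gives A_2. The Hessian of g at 0 is [[2, 0], [0, 0]] with rank 1, so corank 1. A Groebner basis of the Jacobian ideal J(g) in C{u,v} is {v^2, u}; counting standard monomials gives mu = 2. Corank 1: A-series; mu = 2 gives A_2. Both have type A_2, hence right-equivalent.

Yes.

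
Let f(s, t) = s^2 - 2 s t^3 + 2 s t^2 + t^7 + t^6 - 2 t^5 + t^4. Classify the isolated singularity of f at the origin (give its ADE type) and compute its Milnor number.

Type A_6, Milnor number mu = 6.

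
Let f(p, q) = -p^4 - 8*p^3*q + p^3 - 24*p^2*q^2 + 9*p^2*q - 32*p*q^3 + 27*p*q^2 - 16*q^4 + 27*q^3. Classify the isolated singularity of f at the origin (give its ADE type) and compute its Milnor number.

Type E_6, Milnor number mu = 6.

The Hessian of f at 0 is [[0, 0], [0, 0]] with rank 0, so corank 2. A Groebner basis of the Jacobian ideal J(f) in C{p,q} is {q^4, p*q^2 + 8*q^3/3, p^2 + 6*p*q + 9*q^2}; counting standard monomials gives mu = 6. Corank 2; j^3 = (p + 3*q)^3 is a perfect cube, so E-series; the 4-jet and mu = 6 give E_6.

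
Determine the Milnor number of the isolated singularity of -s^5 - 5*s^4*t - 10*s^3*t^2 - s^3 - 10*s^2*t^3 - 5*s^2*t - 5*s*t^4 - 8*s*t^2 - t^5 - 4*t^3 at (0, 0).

The Hessian of f at 0 has rank 0. Corank 2; j^3 = -(s + t)*(s + 2*t)^2 has shape L^2 M (L != M), so D-series; mu = 6 gives D_6.

6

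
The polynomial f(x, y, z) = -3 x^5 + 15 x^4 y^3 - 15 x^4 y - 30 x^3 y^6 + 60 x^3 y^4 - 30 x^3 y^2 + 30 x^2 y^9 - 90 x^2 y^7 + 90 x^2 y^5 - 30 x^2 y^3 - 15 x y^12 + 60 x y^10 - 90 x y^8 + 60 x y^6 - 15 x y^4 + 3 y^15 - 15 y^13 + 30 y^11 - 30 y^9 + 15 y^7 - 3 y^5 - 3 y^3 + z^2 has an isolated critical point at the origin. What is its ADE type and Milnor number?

Type E_8, Milnor number mu = 8.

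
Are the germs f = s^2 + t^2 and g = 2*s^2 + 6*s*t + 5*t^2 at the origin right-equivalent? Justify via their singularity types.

The Hessian of f at 0 is [[2, 0], [0, 2]] with rank 2, so corank 0. A Groebner basis of the Jacobian ideal J(f) in C{s,t} is {s, t}; counting standard monomials gives mu = 1. Corank 0: nondegenerate Morse point, so A_1. The Hessian of g at 0 is [[4, 6], [6, 10]] with rank 2, so corank 0. A Groebner basis of the Jacobian ideal J(g) in C{s,t} is {s, t}; counting standard monomials gives mu = 1. Corank 0: nondegenerate Morse point, so A_1. Both have type A_1, hence right-equivalent.

Yes.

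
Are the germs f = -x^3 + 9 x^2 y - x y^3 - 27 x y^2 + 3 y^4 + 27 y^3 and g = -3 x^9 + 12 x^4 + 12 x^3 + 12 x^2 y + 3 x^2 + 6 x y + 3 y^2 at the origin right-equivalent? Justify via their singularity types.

The Hessian of f at 0 is [[0, 0], [0, 0]] with rank 0, so corank 2. A Groebner basis of the Jacobian ideal J(f) in C{x,y} is {x^3 - 9*x^2*y - 162*x^2 + 972*x*y - 1458*y^2, 9*x^2 + x*y^2 - 54*x*y + 81*y^2, 3*x^2 - 18*x*y + y^3 + 27*y^2}; counting standard monomials gives mu = 7. Corank 2; j^3 = -(x - 3*y)^3 is a perfect cube, so E-series; the 4-jet and mu = 7 give E_7. The Hessian of g at 0 is [[6, 6], [6, 6]] with rank 1, so corank 1. A Groebner basis of the Jacobian ideal J(g) in C{x,y} is {21*x*y^2/4 - 9*x*y/4 + 7*x/32 + y^5 + 5*y^4/4 + 5*y^3/2 - 29*y^2/16 + 7*y/32, x*y^3 - 5*x*y^2/4 + 3*x*y/8 - x/32 + y^4/4 - 3*y^3/4 + 5*y^2/16 - y/32, x^2 + x/2 + y/2}; counting standard monomials gives mu = 8. Corank 1: A-series; mu = 8 gives A_8. f is E_7 but g is A_8, hence not right-equivalent.

No.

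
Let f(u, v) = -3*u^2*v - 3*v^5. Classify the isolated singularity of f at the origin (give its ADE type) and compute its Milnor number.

The Hessian of f at 0 is [[0, 0], [0, 0]] with rank 0, so corank 2. A Groebner basis of the Jacobian ideal J(f) in C{u,v} is {u^2/5 + v^4, u^3, u*v}; counting standard monomials gives mu = 6. Corank 2; j^3 = -3*u^2*v has shape L^2 M (L != M), so D-series; mu = 6 gives D_6.

Type D_{6}, Milnor number mu = 6.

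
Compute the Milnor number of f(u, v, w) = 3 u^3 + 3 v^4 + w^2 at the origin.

6

The Hessian of f at 0 has rank 1. Corank 2; j^3 = 3*u^3 is a perfect cube, so E-series; the 4-jet and mu = 6 give E_6.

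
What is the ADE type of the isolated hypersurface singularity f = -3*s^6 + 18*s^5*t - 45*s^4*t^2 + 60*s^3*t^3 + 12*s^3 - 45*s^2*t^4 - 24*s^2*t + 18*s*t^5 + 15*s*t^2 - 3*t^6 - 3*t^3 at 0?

D_{7}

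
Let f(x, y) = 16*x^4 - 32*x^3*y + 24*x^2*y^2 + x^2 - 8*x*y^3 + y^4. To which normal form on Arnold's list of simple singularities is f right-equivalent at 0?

The Hessian of f at 0 has rank 1. Corank 1: A-series; mu = 3 gives A_3.

A_{3}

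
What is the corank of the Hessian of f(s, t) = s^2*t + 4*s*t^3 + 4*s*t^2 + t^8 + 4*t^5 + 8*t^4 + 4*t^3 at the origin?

Hessian at 0 has rank 0.

2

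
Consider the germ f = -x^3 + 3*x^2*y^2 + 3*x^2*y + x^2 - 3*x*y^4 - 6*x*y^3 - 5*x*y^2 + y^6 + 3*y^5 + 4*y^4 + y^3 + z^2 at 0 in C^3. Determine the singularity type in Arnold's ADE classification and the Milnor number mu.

Type A_2, Milnor number mu = 2.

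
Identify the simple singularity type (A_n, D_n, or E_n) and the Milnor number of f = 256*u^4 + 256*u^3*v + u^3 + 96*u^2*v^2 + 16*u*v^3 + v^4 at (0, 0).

Type E_6, Milnor number mu = 6.

The Hessian of f at 0 has rank 0. Corank 2; j^3 = u^3 is a perfect cube, so E-series; the 4-jet and mu = 6 give E_6.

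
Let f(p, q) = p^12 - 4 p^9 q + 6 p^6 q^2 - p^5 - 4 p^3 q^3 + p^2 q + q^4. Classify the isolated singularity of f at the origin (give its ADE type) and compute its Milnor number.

The Hessian of f at 0 is [[0, 0], [0, 0]] with rank 0, so corank 2. A Groebner basis of the Jacobian ideal J(f) in C{p,q} is {p^3, p^2/4 + q^3, p*q}; counting standard monomials gives mu = 5. Corank 2; j^3 = p^2*q has shape L^2 M (L != M), so D-series; mu = 5 gives D_5.

Type D5, Milnor number mu = 5.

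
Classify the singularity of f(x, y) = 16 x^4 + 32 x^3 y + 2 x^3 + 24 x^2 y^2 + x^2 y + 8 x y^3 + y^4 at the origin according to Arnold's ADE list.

D5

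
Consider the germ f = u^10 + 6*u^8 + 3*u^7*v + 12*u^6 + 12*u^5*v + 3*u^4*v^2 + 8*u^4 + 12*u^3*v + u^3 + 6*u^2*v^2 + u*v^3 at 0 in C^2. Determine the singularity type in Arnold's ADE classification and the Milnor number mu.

Type E_{7}, Milnor number mu = 7.

The Hessian of f at 0 has rank 0. Corank 2; j^3 = u^3 is a perfect cube, so E-series; the 4-jet and mu = 7 give E_7.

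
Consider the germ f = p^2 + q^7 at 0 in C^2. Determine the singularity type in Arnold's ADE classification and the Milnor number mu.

Type A6, Milnor number mu = 6.

The Hessian of f at 0 is [[2, 0], [0, 0]] with rank 1, so corank 1. A Groebner basis of the Jacobian ideal J(f) in C{p,q} is {q^6, p}; counting standard monomials gives mu = 6. Corank 1: A-series; mu = 6 gives A_6.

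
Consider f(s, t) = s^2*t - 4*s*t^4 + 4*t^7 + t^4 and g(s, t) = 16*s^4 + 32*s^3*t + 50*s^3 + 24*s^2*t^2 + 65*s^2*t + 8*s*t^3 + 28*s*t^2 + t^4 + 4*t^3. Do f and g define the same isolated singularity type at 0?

Yes.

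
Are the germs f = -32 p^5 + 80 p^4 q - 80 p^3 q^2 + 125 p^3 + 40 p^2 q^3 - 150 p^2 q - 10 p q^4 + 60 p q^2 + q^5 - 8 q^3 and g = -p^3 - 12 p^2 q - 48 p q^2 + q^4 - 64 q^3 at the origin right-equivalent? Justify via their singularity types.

No.

The Hessian of f at 0 is [[0, 0], [0, 0]] with rank 0, so corank 2. A Groebner basis of the Jacobian ideal J(f) in C{p,q} is {q^5, p*q^3 - 17*q^4/40, p^2 - 4*p*q/5 + 4*q^2/25}; counting standard monomials gives mu = 8. Corank 2; j^3 = (5*p - 2*q)^3 is a perfect cube, so E-series; the 5-jet and mu = 8 give E_8. The Hessian of g at 0 is [[0, 0], [0, 0]] with rank 0, so corank 2. A Groebner basis of the Jacobian ideal J(g) in C{p,q} is {q^3, p^2 + 8*p*q + 16*q^2}; counting standard monomials gives mu = 6. Corank 2; j^3 = -(p + 4*q)^3 is a perfect cube, so E-series; the 4-jet and mu = 6 give E_6. f is E_8 but g is E_6, hence not right-equivalent.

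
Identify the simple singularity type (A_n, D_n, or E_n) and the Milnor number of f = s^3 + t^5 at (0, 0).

The Hessian of f at 0 is [[0, 0], [0, 0]] with rank 0, so corank 2. A Groebner basis of the Jacobian ideal J(f) in C{s,t} is {t^4, s^2}; counting standard monomials gives mu = 8. Corank 2; j^3 = s^3 is a perfect cube, so E-series; the 5-jet and mu = 8 give E_8.

Type E_{8}, Milnor number mu = 8.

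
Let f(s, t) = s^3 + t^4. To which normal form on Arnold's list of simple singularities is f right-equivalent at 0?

E_6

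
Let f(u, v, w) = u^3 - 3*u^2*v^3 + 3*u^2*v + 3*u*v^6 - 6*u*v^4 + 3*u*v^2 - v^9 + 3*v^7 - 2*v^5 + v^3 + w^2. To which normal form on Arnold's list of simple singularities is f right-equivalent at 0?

E_{8}

The Hessian of f at 0 has rank 1. Corank 2; j^3 = (u + v)^3 is a perfect cube, so E-series; the 5-jet and mu = 8 give E_8.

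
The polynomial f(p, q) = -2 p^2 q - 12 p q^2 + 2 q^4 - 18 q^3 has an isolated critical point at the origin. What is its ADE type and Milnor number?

The Hessian of f at 0 has rank 0. Corank 2; j^3 = -2*q*(p + 3*q)^2 has shape L^2 M (L != M), so D-series; mu = 5 gives D_5.

Type D_{5}, Milnor number mu = 5.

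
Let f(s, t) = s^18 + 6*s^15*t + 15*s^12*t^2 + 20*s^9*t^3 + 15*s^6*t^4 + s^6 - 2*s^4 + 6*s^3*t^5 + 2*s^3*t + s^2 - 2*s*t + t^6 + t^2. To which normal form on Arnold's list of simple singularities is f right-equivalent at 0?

A5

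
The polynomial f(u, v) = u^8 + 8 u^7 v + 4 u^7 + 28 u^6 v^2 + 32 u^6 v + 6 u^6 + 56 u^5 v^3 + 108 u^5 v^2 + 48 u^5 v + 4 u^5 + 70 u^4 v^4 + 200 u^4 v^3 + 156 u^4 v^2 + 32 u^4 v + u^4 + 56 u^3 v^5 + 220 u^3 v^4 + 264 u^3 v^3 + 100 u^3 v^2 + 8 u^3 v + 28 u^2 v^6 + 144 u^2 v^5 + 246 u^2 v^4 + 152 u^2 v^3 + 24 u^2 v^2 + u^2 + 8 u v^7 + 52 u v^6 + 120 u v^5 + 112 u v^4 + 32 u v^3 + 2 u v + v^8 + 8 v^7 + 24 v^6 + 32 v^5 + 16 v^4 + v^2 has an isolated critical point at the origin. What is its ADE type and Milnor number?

The Hessian of f at 0 is [[2, 2], [2, 2]] with rank 1, so corank 1. A Groebner basis of the Jacobian ideal J(f) in C{u,v} is {v^3, u + v}; counting standard monomials gives mu = 3. Corank 1: A-series; mu = 3 gives A_3.

Type A3, Milnor number mu = 3.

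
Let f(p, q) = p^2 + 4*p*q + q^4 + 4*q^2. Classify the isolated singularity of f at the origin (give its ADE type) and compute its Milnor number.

Type A_{3}, Milnor number mu = 3.

The Hessian of f at 0 has rank 1. Corank 1: A-series; mu = 3 gives A_3.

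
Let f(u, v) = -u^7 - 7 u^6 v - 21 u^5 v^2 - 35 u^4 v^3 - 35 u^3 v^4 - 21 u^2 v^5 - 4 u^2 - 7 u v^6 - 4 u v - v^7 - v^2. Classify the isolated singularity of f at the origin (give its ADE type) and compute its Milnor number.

Type A_6, Milnor number mu = 6.

The Hessian of f at 0 has rank 1. Corank 1: A-series; mu = 6 gives A_6.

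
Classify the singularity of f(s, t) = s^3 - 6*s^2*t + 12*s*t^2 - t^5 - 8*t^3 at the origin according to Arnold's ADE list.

The Hessian of f at 0 has rank 0. Corank 2; j^3 = (s - 2*t)^3 is a perfect cube, so E-series; the 5-jet and mu = 8 give E_8.

E_8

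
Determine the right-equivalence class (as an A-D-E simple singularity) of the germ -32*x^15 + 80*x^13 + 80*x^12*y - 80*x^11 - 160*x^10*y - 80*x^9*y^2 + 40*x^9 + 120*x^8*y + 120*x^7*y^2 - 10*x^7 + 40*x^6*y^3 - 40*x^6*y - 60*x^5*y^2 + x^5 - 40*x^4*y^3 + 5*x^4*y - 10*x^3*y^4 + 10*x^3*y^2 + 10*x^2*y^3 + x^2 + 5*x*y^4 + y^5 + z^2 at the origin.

A_4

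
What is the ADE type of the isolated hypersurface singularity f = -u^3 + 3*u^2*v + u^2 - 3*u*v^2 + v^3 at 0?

The Hessian of f at 0 is [[2, 0], [0, 0]] with rank 1, so corank 1. A Groebner basis of the Jacobian ideal J(f) in C{u,v} is {v^2, u}; counting standard monomials gives mu = 2. Corank 1: A-series; mu = 2 gives A_2.

A2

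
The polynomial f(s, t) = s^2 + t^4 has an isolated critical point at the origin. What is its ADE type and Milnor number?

Type A3, Milnor number mu = 3.

The Hessian of f at 0 is [[2, 0], [0, 0]] with rank 1, so corank 1. A Groebner basis of the Jacobian ideal J(f) in C{s,t} is {t^3, s}; counting standard monomials gives mu = 3. Corank 1: A-series; mu = 3 gives A_3.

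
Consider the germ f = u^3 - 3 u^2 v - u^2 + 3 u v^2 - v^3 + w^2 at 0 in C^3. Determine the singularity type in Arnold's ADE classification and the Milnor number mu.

Type A_2, Milnor number mu = 2.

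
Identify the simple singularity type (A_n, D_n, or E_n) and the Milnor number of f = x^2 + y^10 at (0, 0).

Type A_9, Milnor number mu = 9.

The Hessian of f at 0 has rank 1. Corank 1: A-series; mu = 9 gives A_9.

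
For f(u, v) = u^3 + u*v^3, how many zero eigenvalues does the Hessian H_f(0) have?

2

Hessian at 0 has rank 0.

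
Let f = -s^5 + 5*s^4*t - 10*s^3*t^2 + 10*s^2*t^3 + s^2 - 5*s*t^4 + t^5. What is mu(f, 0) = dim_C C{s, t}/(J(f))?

The Hessian of f at 0 has rank 1. Corank 1: A-series; mu = 4 gives A_4.

4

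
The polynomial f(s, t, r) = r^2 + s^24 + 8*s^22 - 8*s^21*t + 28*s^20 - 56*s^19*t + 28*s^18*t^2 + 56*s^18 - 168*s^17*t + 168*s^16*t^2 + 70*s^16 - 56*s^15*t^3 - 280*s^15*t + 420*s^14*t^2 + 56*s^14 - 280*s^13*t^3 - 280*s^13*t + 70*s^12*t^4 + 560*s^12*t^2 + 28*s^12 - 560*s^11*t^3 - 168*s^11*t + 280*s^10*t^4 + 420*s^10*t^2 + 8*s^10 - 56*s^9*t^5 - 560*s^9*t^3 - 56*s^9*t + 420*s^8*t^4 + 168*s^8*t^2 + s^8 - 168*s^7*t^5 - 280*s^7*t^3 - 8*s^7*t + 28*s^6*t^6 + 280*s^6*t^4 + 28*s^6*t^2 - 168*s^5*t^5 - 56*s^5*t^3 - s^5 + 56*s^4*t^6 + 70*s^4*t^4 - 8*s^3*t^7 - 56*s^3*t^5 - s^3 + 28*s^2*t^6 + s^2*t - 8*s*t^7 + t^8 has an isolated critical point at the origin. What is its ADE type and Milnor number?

Type D_{9}, Milnor number mu = 9.

The Hessian of f at 0 has rank 1. Corank 2; j^3 = -s^2*(s - t) has shape L^2 M (L != M), so D-series; mu = 9 gives D_9.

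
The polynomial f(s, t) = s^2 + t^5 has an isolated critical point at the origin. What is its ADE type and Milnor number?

The Hessian of f at 0 is [[2, 0], [0, 0]] with rank 1, so corank 1. A Groebner basis of the Jacobian ideal J(f) in C{s,t} is {t^4, s}; counting standard monomials gives mu = 4. Corank 1: A-series; mu = 4 gives A_4.

Type A_{4}, Milnor number mu = 4.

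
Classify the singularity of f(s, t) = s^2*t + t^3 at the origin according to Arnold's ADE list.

The Hessian of f at 0 is [[0, 0], [0, 0]] with rank 0, so corank 2. A Groebner basis of the Jacobian ideal J(f) in C{s,t} is {t^3, s^2 + 3*t^2, s*t}; counting standard monomials gives mu = 4. Corank 2; j^3 = t*(s^2 + t^2) splits into three distinct lines over C (the quadratic factor has nonzero discriminant), so D_4.

D4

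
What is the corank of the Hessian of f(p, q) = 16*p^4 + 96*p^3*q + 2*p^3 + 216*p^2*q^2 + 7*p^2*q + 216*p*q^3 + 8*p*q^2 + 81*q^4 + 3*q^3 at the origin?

Hessian at 0 has rank 0.

2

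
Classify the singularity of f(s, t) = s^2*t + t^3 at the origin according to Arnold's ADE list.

The Hessian of f at 0 has rank 0. Corank 2; j^3 = t*(s^2 + t^2) splits into three distinct lines over C (the quadratic factor has nonzero discriminant), so D_4.

D_4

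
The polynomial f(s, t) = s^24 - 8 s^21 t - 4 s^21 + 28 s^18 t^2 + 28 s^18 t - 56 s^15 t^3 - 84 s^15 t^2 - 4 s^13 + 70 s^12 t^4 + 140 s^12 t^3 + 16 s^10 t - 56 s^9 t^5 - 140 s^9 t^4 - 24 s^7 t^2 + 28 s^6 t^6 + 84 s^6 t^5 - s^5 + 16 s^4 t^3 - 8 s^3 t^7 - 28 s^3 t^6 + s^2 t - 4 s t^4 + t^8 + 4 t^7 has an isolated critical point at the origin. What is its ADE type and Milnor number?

Type D9, Milnor number mu = 9.

The Hessian of f at 0 is [[0, 0], [0, 0]] with rank 0, so corank 2. A Groebner basis of the Jacobian ideal J(f) in C{s,t} is {s^2*t^2, -s^2*t - s^2/2 + s*t^3, -s*t/2 + t^4, s^3}; counting standard monomials gives mu = 9. Corank 2; j^3 = s^2*t has shape L^2 M (L != M), so D-series; mu = 9 gives D_9.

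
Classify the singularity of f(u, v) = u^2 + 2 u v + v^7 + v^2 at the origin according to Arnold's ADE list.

A_{6}

The Hessian of f at 0 has rank 1. Corank 1: A-series; mu = 6 gives A_6.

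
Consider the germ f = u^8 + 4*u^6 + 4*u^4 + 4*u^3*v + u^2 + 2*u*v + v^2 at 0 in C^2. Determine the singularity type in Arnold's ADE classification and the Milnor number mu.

The Hessian of f at 0 has rank 1. Corank 1: A-series; mu = 7 gives A_7.

Type A7, Milnor number mu = 7.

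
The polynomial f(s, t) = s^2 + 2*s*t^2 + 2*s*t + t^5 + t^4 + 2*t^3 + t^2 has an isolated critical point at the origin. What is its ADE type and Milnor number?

Type A4, Milnor number mu = 4.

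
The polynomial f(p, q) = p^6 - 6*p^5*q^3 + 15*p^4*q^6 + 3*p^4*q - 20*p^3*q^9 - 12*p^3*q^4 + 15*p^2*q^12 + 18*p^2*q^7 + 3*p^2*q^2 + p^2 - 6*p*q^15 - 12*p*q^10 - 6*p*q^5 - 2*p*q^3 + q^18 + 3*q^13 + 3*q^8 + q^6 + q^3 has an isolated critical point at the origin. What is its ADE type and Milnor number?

Type A2, Milnor number mu = 2.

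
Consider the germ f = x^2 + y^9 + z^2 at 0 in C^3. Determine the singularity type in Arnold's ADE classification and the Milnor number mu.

Type A8, Milnor number mu = 8.

The Hessian of f at 0 has rank 2. Corank 1: A-series; mu = 8 gives A_8.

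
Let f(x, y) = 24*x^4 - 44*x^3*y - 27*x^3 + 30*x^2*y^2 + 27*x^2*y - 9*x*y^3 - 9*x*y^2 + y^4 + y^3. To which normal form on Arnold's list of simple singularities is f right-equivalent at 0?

The Hessian of f at 0 is [[0, 0], [0, 0]] with rank 0, so corank 2. A Groebner basis of the Jacobian ideal J(f) in C{x,y} is {19683*x^2/4 - 6561*x*y/2 + y^4 + 27*y^3/4 + 2187*y^2/4, x^3 - 135*x^2/4 + 45*x*y/2 - y^3/12 - 15*y^2/4, x^2*y - 243*x^2/4 + 81*x*y/2 - 7*y^3/36 - 27*y^2/4, -81*x^2 + x*y^2 + 54*x*y - 4*y^3/9 - 9*y^2}; counting standard monomials gives mu = 7. Corank 2; j^3 = -(3*x - y)^3 is a perfect cube, so E-series; the 4-jet and mu = 7 give E_7.

E_{7}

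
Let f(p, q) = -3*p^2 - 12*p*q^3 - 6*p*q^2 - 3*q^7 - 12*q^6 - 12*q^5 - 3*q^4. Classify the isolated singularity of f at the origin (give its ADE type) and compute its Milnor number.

Type A_6, Milnor number mu = 6.

The Hessian of f at 0 has rank 1. Corank 1: A-series; mu = 6 gives A_6.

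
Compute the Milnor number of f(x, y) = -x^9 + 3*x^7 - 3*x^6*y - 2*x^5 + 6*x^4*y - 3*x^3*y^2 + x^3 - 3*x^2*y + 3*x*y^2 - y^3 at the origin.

The Hessian of f at 0 has rank 0. Corank 2; j^3 = (x - y)^3 is a perfect cube, so E-series; the 5-jet and mu = 8 give E_8.

8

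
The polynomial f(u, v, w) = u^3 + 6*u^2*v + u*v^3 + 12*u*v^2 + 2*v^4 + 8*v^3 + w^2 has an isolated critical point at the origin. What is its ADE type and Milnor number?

Type E7, Milnor number mu = 7.

The Hessian of f at 0 has rank 1. Corank 2; j^3 = (u + 2*v)^3 is a perfect cube, so E-series; the 4-jet and mu = 7 give E_7.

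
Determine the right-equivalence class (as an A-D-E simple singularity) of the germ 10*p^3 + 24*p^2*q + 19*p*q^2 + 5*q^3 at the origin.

D_{4}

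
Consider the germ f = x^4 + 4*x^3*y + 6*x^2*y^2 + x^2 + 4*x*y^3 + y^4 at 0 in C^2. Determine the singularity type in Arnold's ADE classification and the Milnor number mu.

The Hessian of f at 0 is [[2, 0], [0, 0]] with rank 1, so corank 1. A Groebner basis of the Jacobian ideal J(f) in C{x,y} is {y^3, x}; counting standard monomials gives mu = 3. Corank 1: A-series; mu = 3 gives A_3.

Type A_3, Milnor number mu = 3.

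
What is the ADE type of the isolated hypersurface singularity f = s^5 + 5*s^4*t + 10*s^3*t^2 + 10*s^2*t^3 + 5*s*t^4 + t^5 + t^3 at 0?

E8

The Hessian of f at 0 is [[0, 0], [0, 0]] with rank 0, so corank 2. A Groebner basis of the Jacobian ideal J(f) in C{s,t} is {s^4 + 4*s^3*t, t^2}; counting standard monomials gives mu = 8. Corank 2; j^3 = t^3 is a perfect cube, so E-series; the 5-jet and mu = 8 give E_8.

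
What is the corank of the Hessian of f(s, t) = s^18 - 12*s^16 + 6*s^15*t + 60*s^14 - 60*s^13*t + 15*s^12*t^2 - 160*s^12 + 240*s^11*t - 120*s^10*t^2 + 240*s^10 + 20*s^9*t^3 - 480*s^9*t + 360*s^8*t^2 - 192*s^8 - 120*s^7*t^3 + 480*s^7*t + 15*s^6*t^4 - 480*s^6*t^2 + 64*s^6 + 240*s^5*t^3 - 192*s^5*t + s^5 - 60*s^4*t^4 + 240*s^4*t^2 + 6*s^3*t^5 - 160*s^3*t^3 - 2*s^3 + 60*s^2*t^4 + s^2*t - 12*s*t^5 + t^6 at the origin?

2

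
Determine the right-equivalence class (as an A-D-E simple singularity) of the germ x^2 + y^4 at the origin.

A_{3}

The Hessian of f at 0 has rank 1. Corank 1: A-series; mu = 3 gives A_3.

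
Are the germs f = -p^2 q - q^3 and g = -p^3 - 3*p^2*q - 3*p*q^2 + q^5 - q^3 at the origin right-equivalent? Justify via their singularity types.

The Hessian of f at 0 has rank 0. Corank 2; j^3 = -q*(p^2 + q^2) splits into three distinct lines over C (the quadratic factor has nonzero discriminant), so D_4. The Hessian of g at 0 has rank 0. Corank 2; j^3 = -(p + q)^3 is a perfect cube, so E-series; the 5-jet and mu = 8 give E_8. f is D_4 but g is E_8, hence not right-equivalent.

No.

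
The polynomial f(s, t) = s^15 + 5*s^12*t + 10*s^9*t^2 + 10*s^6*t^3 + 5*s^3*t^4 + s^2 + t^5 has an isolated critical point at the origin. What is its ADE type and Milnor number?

Type A_4, Milnor number mu = 4.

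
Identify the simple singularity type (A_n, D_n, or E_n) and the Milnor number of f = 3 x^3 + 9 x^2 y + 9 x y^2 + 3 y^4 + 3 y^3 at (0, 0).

Type E6, Milnor number mu = 6.

The Hessian of f at 0 has rank 0. Corank 2; j^3 = 3*(x + y)^3 is a perfect cube, so E-series; the 4-jet and mu = 6 give E_6.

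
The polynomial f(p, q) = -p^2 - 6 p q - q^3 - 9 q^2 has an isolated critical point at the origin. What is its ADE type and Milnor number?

Type A_2, Milnor number mu = 2.

The Hessian of f at 0 has rank 1. Corank 1: A-series; mu = 2 gives A_2.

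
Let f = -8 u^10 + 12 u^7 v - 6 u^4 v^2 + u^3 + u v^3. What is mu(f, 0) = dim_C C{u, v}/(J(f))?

7

The Hessian of f at 0 is [[0, 0], [0, 0]] with rank 0, so corank 2. A Groebner basis of the Jacobian ideal J(f) in C{u,v} is {u^3, u*v^2, 3*u^2 + v^3}; counting standard monomials gives mu = 7. Corank 2; j^3 = u^3 is a perfect cube, so E-series; the 4-jet and mu = 7 give E_7.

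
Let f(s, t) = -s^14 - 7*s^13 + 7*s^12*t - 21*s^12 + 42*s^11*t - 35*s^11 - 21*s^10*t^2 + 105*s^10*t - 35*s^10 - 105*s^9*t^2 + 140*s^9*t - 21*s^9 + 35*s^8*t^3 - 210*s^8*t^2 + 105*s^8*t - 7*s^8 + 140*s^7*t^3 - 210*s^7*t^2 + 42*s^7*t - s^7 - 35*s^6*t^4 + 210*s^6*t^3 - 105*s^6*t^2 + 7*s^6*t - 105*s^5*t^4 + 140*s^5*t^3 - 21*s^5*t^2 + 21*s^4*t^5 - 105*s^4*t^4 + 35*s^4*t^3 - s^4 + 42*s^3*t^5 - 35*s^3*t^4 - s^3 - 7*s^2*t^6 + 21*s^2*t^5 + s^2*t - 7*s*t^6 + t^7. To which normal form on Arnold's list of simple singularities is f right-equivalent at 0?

D8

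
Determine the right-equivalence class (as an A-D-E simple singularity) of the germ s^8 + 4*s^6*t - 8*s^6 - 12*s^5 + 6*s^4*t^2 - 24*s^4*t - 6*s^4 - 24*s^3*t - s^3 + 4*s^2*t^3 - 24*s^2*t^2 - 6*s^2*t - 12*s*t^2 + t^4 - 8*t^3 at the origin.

The Hessian of f at 0 is [[0, 0], [0, 0]] with rank 0, so corank 2. A Groebner basis of the Jacobian ideal J(f) in C{s,t} is {s^3 + 3*s^2/4 + 3*s*t + 3*t^2, s^2*t - s^2/4 - s*t - t^2, s^2/16 + s*t^2 + s*t/4 + t^2/4, t^3}; counting standard monomials gives mu = 6. Corank 2; j^3 = -(s + 2*t)^3 is a perfect cube, so E-series; the 4-jet and mu = 6 give E_6.

E_{6}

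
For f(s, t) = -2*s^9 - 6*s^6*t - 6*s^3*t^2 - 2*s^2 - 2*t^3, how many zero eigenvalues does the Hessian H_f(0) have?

The Hessian at 0 is [[-4, 0], [0, 0]] of rank 1; hence corank 1.

1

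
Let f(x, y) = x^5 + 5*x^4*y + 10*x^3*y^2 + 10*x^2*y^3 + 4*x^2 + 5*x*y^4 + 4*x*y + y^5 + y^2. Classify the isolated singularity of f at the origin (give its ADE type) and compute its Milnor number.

The Hessian of f at 0 is [[8, 4], [4, 2]] with rank 1, so corank 1. A Groebner basis of the Jacobian ideal J(f) in C{x,y} is {y^4, x + y/2}; counting standard monomials gives mu = 4. Corank 1: A-series; mu = 4 gives A_4.

Type A_{4}, Milnor number mu = 4.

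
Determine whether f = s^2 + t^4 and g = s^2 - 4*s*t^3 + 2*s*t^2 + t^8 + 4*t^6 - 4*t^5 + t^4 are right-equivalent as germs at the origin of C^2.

No.

The Hessian of f at 0 is [[2, 0], [0, 0]] with rank 1, so corank 1. A Groebner basis of the Jacobian ideal J(f) in C{s,t} is {t^3, s}; counting standard monomials gives mu = 3. Corank 1: A-series; mu = 3 gives A_3. The Hessian of g at 0 is [[2, 0], [0, 0]] with rank 1, so corank 1. A Groebner basis of the Jacobian ideal J(g) in C{s,t} is {s^3 + s^2/4 + s*t^2/2 + s*t/8 + s/16 + t^2/16, s^2*t + s^2 + 3*s*t^2/2 + s*t/4 + s/8 + t^2/8, -s/2 + t^3 - t^2/2}; counting standard monomials gives mu = 7. Corank 1: A-series; mu = 7 gives A_7. f is A_3 but g is A_7, hence not right-equivalent.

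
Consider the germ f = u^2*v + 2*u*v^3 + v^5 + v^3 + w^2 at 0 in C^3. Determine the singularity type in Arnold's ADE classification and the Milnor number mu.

Type D4, Milnor number mu = 4.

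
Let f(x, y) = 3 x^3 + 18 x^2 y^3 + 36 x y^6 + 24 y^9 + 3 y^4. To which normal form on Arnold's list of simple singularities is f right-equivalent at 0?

E_6

The Hessian of f at 0 is [[0, 0], [0, 0]] with rank 0, so corank 2. A Groebner basis of the Jacobian ideal J(f) in C{x,y} is {y^3, x^2}; counting standard monomials gives mu = 6. Corank 2; j^3 = 3*x^3 is a perfect cube, so E-series; the 4-jet and mu = 6 give E_6.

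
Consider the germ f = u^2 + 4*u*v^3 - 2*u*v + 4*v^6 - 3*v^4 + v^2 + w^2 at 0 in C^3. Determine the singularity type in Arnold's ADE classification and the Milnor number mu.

Type A3, Milnor number mu = 3.

The Hessian of f at 0 has rank 2. Corank 1: A-series; mu = 3 gives A_3.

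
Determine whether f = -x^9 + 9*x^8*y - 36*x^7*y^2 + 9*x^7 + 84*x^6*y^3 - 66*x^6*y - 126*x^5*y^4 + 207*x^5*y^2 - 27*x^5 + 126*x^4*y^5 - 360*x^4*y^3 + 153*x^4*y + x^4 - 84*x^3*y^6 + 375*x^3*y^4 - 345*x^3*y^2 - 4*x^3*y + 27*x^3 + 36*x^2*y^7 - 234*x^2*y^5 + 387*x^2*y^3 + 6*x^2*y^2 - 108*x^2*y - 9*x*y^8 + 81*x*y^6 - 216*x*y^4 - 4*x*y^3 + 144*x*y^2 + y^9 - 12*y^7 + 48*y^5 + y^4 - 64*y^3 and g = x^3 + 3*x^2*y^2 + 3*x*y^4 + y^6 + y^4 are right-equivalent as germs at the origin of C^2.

The Hessian of f at 0 is [[0, 0], [0, 0]] with rank 0, so corank 2. A Groebner basis of the Jacobian ideal J(f) in C{x,y} is {y^4, x*y^2 - 11*y^3/9, x^2 - 8*x*y/3 + 16*y^2/9}; counting standard monomials gives mu = 6. Corank 2; j^3 = (3*x - 4*y)^3 is a perfect cube, so E-series; the 4-jet and mu = 6 give E_6. The Hessian of g at 0 is [[0, 0], [0, 0]] with rank 0, so corank 2. A Groebner basis of the Jacobian ideal J(g) in C{x,y} is {x^3, x^2*y, x^2/2 + x*y^2, y^3}; counting standard monomials gives mu = 6. Corank 2; j^3 = x^3 is a perfect cube, so E-series; the 4-jet and mu = 6 give E_6. Both have type E_6, hence right-equivalent.

Yes.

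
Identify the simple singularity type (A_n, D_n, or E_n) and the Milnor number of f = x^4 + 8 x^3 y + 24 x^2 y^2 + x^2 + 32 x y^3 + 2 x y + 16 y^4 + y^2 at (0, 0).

The Hessian of f at 0 has rank 1. Corank 1: A-series; mu = 3 gives A_3.

Type A_3, Milnor number mu = 3.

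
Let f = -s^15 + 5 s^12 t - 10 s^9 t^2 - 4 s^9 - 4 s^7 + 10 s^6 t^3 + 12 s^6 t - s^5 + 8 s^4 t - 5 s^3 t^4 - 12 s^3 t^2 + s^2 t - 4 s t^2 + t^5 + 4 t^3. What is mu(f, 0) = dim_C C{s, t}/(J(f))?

The Hessian of f at 0 has rank 0. Corank 2; j^3 = t*(s - 2*t)^2 has shape L^2 M (L != M), so D-series; mu = 6 gives D_6.

6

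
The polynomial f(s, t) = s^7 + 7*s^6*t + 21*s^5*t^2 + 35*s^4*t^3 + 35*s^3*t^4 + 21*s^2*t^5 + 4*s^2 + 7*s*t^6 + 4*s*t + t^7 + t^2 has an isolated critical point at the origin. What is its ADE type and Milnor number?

The Hessian of f at 0 is [[8, 4], [4, 2]] with rank 1, so corank 1. A Groebner basis of the Jacobian ideal J(f) in C{s,t} is {t^6, s + t/2}; counting standard monomials gives mu = 6. Corank 1: A-series; mu = 6 gives A_6.

Type A6, Milnor number mu = 6.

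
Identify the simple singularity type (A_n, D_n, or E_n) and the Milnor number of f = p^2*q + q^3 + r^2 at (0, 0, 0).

The Hessian of f at 0 is [[0, 0, 0], [0, 0, 0], [0, 0, 2]] with rank 1, so corank 2. A Groebner basis of the Jacobian ideal J(f) in C{p,q,r} is {q^3, p^2 + 3*q^2, p*q, r}; counting standard monomials gives mu = 4. Corank 2; j^3 = q*(p^2 + q^2) splits into three distinct lines over C (the quadratic factor has nonzero discriminant), so D_4.

Type D4, Milnor number mu = 4.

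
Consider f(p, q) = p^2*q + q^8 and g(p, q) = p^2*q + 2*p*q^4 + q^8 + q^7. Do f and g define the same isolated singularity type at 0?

Yes.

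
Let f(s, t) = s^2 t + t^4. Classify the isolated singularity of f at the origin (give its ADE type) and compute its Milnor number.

Type D_5, Milnor number mu = 5.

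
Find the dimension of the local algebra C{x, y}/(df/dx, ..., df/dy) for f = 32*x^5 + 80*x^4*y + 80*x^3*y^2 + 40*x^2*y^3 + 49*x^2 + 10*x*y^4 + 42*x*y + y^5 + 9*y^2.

The Hessian of f at 0 has rank 1. Corank 1: A-series; mu = 4 gives A_4.

4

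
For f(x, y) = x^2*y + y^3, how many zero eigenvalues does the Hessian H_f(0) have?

2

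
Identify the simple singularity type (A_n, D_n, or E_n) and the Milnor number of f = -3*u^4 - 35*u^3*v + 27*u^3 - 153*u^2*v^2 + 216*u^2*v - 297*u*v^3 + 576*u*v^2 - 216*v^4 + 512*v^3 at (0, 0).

Type E_7, Milnor number mu = 7.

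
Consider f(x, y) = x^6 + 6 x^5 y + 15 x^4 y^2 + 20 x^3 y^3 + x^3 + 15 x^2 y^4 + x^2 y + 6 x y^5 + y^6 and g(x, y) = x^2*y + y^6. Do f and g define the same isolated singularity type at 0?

Yes.

The Hessian of f at 0 is [[0, 0], [0, 0]] with rank 0, so corank 2. A Groebner basis of the Jacobian ideal J(f) in C{x,y} is {-x*y/6 + y^5, x*y^2, x^2 + x*y}; counting standard monomials gives mu = 7. Corank 2; j^3 = x^2*(x + y) has shape L^2 M (L != M), so D-series; mu = 7 gives D_7. The Hessian of g at 0 is [[0, 0], [0, 0]] with rank 0, so corank 2. A Groebner basis of the Jacobian ideal J(g) in C{x,y} is {x^2/6 + y^5, x^3, x*y}; counting standard monomials gives mu = 7. Corank 2; j^3 = x^2*y has shape L^2 M (L != M), so D-series; mu = 7 gives D_7. Both have type D_7, hence right-equivalent.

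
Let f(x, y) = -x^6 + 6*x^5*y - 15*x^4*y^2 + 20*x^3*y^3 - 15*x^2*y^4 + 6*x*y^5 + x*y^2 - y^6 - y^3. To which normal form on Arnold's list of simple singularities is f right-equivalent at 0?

The Hessian of f at 0 is [[0, 0], [0, 0]] with rank 0, so corank 2. A Groebner basis of the Jacobian ideal J(f) in C{x,y} is {x^5 - y^2/6, y^3, x*y - y^2}; counting standard monomials gives mu = 7. Corank 2; j^3 = y^2*(x - y) has shape L^2 M (L != M), so D-series; mu = 7 gives D_7.

D_7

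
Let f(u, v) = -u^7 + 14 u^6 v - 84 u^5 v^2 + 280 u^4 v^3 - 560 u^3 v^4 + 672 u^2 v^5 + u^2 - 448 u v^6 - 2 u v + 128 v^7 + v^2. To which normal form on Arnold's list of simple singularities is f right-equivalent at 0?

A6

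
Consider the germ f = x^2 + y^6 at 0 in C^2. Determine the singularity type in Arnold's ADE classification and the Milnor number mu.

Type A_{5}, Milnor number mu = 5.

The Hessian of f at 0 is [[2, 0], [0, 0]] with rank 1, so corank 1. A Groebner basis of the Jacobian ideal J(f) in C{x,y} is {y^5, x}; counting standard monomials gives mu = 5. Corank 1: A-series; mu = 5 gives A_5.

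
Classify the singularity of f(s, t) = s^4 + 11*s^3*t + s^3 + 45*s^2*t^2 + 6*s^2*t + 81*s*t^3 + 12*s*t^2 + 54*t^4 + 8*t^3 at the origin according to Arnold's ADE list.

E_{7}

The Hessian of f at 0 has rank 0. Corank 2; j^3 = (s + 2*t)^3 is a perfect cube, so E-series; the 4-jet and mu = 7 give E_7.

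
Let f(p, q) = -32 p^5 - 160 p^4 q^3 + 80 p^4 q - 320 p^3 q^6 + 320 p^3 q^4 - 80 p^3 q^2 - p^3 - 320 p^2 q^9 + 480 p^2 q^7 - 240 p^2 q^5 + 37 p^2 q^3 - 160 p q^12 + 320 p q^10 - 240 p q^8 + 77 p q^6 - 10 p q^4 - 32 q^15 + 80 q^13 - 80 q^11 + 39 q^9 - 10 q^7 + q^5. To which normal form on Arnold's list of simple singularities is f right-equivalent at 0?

E_8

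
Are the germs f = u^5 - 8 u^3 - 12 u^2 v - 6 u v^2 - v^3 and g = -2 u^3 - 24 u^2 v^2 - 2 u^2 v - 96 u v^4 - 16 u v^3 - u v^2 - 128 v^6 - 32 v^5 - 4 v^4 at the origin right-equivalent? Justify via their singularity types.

No.

The Hessian of f at 0 has rank 0. Corank 2; j^3 = -(2*u + v)^3 is a perfect cube, so E-series; the 5-jet and mu = 8 give E_8. The Hessian of g at 0 has rank 0. Corank 2; j^3 = -u*(2*u^2 + 2*u*v + v^2) splits into three distinct lines over C (the quadratic factor has nonzero discriminant), so D_4. f is E_8 but g is D_4, hence not right-equivalent.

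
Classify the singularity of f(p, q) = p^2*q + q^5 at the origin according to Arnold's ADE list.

The Hessian of f at 0 has rank 0. Corank 2; j^3 = p^2*q has shape L^2 M (L != M), so D-series; mu = 6 gives D_6.

D_6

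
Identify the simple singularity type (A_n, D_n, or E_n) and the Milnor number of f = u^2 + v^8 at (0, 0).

The Hessian of f at 0 has rank 1. Corank 1: A-series; mu = 7 gives A_7.

Type A_{7}, Milnor number mu = 7.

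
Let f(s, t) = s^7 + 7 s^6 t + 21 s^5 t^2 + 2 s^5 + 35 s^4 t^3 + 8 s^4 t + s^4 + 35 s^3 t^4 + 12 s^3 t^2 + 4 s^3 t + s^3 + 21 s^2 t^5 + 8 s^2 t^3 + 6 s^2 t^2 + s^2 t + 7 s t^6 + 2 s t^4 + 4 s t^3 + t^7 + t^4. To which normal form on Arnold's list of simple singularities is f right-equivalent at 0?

The Hessian of f at 0 is [[0, 0], [0, 0]] with rank 0, so corank 2. A Groebner basis of the Jacobian ideal J(f) in C{s,t} is {s*t^2, -s*t/4 + t^3, s^2 + s*t}; counting standard monomials gives mu = 5. Corank 2; j^3 = s^2*(s + t) has shape L^2 M (L != M), so D-series; mu = 5 gives D_5.

D5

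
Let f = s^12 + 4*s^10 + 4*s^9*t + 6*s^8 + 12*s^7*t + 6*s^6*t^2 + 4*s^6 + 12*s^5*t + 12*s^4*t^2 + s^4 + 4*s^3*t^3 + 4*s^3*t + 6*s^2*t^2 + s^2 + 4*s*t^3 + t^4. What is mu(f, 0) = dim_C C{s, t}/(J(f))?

The Hessian of f at 0 is [[2, 0], [0, 0]] with rank 1, so corank 1. A Groebner basis of the Jacobian ideal J(f) in C{s,t} is {t^3, s}; counting standard monomials gives mu = 3. Corank 1: A-series; mu = 3 gives A_3.

3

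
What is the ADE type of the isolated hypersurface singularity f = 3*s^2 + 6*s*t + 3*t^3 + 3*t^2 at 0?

The Hessian of f at 0 is [[6, 6], [6, 6]] with rank 1, so corank 1. A Groebner basis of the Jacobian ideal J(f) in C{s,t} is {t^2, s + t}; counting standard monomials gives mu = 2. Corank 1: A-series; mu = 2 gives A_2.

A2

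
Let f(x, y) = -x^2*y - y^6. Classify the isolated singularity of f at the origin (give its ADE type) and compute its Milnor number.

The Hessian of f at 0 has rank 0. Corank 2; j^3 = -x^2*y has shape L^2 M (L != M), so D-series; mu = 7 gives D_7.

Type D_7, Milnor number mu = 7.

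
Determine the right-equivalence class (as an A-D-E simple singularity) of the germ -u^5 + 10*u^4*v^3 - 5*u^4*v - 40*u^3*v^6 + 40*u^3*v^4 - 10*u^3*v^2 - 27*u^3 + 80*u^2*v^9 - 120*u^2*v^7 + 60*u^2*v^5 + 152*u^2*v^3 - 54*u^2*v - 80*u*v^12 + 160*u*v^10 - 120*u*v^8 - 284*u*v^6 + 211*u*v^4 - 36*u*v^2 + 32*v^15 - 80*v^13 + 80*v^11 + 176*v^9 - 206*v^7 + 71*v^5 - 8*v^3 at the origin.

E8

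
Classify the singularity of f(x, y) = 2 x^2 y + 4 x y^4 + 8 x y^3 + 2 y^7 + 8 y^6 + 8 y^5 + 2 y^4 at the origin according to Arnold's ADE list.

The Hessian of f at 0 has rank 0. Corank 2; j^3 = 2*x^2*y has shape L^2 M (L != M), so D-series; mu = 5 gives D_5.

D_5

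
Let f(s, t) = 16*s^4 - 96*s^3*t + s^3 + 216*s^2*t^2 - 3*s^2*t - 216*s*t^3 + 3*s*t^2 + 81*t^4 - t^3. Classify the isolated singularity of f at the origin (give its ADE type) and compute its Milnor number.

Type E_{6}, Milnor number mu = 6.

The Hessian of f at 0 has rank 0. Corank 2; j^3 = (s - t)^3 is a perfect cube, so E-series; the 4-jet and mu = 6 give E_6.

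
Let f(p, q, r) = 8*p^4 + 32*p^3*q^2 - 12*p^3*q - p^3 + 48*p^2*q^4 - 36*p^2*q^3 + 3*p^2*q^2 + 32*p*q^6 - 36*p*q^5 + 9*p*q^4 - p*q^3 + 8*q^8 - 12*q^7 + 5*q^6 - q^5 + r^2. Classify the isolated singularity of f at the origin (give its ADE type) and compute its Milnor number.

The Hessian of f at 0 is [[0, 0, 0], [0, 0, 0], [0, 0, 2]] with rank 1, so corank 2. A Groebner basis of the Jacobian ideal J(f) in C{p,q,r} is {-3*p^2/7 + q^4 - q^3/7, p^3, p^2*q + p^2/7 + q^3/21, p^2 + p*q^2 + q^3/3, r}; counting standard monomials gives mu = 7. Corank 2; j^3 = -p^3 is a perfect cube, so E-series; the 4-jet and mu = 7 give E_7.

Type E7, Milnor number mu = 7.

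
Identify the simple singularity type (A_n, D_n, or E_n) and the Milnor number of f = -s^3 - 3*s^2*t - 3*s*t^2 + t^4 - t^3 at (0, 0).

Type E_6, Milnor number mu = 6.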